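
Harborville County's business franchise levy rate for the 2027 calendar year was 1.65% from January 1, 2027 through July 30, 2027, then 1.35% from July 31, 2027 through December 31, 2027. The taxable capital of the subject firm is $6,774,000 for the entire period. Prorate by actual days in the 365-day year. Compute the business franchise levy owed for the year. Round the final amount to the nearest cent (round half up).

January 1 – July 30, 2027: 211 days at 1.65% → $6,774,000 × 1.65% × 211/365 = $64,612.8247
July 31 – December 31, 2027: 154 days at 1.35% → $6,774,000 × 1.35% × 154/365 = $38,583.9616
Total = $103,196.7863

$103,196.79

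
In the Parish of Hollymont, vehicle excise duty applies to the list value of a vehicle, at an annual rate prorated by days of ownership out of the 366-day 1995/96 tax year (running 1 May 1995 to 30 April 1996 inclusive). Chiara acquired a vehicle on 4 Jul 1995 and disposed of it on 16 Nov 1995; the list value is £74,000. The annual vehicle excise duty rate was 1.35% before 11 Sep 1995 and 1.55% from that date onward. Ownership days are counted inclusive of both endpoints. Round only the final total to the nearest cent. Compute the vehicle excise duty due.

£398.31

4 Jul – 10 Sep 1995: 69 days at 1.35% → £74,000 × 1.35% × 69/366 = £188.3361
11 Sep – 16 Nov 1995: 67 days at 1.55% → £74,000 × 1.55% × 67/366 = £209.9699
Total = £398.3060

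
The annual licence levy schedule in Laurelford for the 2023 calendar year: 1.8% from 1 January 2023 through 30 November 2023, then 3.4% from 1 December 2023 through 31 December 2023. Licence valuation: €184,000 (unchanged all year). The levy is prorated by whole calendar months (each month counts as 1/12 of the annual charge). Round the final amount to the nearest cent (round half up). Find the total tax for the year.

€3,557.33

1 January – 30 November 2023: 11 months at 1.8% → €184,000 × 1.8% × 11/12 = €3,036.0000
1 December – 31 December 2023: 1 month at 3.4% → €184,000 × 3.4% × 1/12 = €521.3333
Total = €3,557.3333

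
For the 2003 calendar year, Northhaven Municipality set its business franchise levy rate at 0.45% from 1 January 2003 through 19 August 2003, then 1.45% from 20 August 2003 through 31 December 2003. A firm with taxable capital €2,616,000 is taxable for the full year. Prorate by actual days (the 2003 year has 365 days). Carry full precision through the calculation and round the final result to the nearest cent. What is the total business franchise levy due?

1 January – 19 August 2003: 231 days at 0.45% → €2,616,000 × 0.45% × 231/365 = €7,450.2247
20 August – 31 December 2003: 134 days at 1.45% → €2,616,000 × 1.45% × 134/365 = €13,925.7205
Total = €21,375.9452

€21,375.95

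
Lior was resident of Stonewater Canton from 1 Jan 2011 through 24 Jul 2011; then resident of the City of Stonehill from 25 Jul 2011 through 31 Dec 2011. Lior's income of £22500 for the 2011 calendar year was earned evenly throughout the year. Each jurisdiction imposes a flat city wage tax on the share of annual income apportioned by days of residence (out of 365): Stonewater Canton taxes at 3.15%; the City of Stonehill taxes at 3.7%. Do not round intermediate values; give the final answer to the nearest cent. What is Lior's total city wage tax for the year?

Stonewater Canton, 1 Jan – 24 Jul 2011: 205 days → £22500 × 3.15% × 205/365 = £398.0651
The City of Stonehill, 25 Jul – 31 Dec 2011: 160 days → £22500 × 3.7% × 160/365 = £364.9315
Total = £762.9966

£763.00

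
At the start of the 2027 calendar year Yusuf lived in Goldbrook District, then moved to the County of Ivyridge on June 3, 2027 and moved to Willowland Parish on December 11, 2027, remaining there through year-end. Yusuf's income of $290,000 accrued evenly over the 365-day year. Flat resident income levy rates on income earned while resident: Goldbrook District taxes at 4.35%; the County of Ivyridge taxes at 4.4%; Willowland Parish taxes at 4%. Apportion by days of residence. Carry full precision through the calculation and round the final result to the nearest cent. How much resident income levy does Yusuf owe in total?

$12,632.48

Goldbrook District, January 1 – June 2, 2027: 153 days → $290,000 × 4.35% × 153/365 = $5,287.9315
The County of Ivyridge, June 3 – December 10, 2027: 191 days → $290,000 × 4.4% × 191/365 = $6,677.1507
Willowland Parish, December 11 – December 31, 2027: 21 days → $290,000 × 4% × 21/365 = $667.3973
Total = $12,632.4795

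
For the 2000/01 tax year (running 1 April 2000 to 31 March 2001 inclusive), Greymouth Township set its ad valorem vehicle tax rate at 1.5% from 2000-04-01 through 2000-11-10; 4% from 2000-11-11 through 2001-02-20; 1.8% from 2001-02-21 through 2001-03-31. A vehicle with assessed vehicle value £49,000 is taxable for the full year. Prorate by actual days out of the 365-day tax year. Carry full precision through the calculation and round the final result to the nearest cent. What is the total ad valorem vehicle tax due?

£1,093.04

2000-04-01 to 2000-11-10: 224 days at 1.5% → £49,000 × 1.5% × 224/365 = £451.0685
2000-11-11 to 2001-02-20: 102 days at 4% → £49,000 × 4% × 102/365 = £547.7260
2001-02-21 to 2001-03-31: 39 days at 1.8% → £49,000 × 1.8% × 39/365 = £94.2411
Total = £1,093.0356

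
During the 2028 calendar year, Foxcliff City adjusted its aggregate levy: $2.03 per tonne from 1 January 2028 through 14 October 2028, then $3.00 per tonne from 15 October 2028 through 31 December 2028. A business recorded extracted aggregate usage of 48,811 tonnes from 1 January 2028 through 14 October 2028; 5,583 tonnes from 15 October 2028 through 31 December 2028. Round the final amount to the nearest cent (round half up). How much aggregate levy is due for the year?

$115,835.33

1 January – 14 October 2028: 48,811 tonnes at $2.03/tonne → $99,086.33
15 October – 31 December 2028: 5,583 tonnes at $3.00/tonne → $16,749.00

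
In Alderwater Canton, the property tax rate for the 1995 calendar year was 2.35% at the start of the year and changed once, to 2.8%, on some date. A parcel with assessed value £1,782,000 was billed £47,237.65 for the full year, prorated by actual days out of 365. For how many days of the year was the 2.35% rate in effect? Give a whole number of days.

121 days

Let d = days at the first rate; then 365 − d days at the second rate.
£1,782,000 × [2.35%·d + 2.8%·(365−d)] / 365 = £47,237.65
Solving gives d = 121, so the new rate took effect on May 2, 1995.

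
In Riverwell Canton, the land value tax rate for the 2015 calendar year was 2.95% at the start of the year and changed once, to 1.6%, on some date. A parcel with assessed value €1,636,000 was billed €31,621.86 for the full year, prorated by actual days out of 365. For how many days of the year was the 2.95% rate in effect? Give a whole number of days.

Let d = days at the first rate; then 365 − d days at the second rate.
€1,636,000 × [2.95%·d + 1.6%·(365−d)] / 365 = €31,621.86
Solving gives d = 90, so the new rate took effect on 1 Apr 2015.

90 days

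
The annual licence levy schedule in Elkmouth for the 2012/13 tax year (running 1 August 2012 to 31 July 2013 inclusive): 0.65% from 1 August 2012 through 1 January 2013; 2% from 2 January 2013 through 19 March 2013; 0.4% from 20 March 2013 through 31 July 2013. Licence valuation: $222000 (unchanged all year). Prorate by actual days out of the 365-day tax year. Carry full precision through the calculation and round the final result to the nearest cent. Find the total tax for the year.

$1871.49

1 August 2012 – 1 January 2013: 154 days at 0.65% → $222000 × 0.65% × 154/365 = $608.8274
2 January – 19 March 2013: 77 days at 2% → $222000 × 2% × 77/365 = $936.6575
20 March – 31 July 2013: 134 days at 0.4% → $222000 × 0.4% × 134/365 = $326.0055
Total = $1871.4904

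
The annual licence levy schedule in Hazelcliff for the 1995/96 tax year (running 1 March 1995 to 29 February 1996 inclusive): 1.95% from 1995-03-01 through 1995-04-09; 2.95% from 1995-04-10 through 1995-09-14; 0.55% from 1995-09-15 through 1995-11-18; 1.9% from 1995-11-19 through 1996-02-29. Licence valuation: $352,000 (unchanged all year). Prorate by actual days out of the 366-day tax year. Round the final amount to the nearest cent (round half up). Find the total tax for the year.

1995-03-01 to 1995-04-09: 40 days at 1.95% → $352,000 × 1.95% × 40/366 = $750.1639
1995-04-10 to 1995-09-14: 158 days at 2.95% → $352,000 × 2.95% × 158/366 = $4,482.7104
1995-09-15 to 1995-11-18: 65 days at 0.55% → $352,000 × 0.55% × 65/366 = $343.8251
1995-11-19 to 1996-02-29: 103 days at 1.9% → $352,000 × 1.9% × 103/366 = $1,882.1421
Total = $7,458.8415

$7,458.84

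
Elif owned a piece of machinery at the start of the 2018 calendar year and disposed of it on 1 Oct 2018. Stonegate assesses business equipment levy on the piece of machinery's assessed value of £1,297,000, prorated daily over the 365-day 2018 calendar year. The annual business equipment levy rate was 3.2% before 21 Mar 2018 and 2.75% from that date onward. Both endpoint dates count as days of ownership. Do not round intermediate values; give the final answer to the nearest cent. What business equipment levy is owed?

£28,038.30

1 Jan – 20 Mar 2018: 79 days at 3.2% → £1,297,000 × 3.2% × 79/365 = £8,983.0575
21 Mar – 1 Oct 2018: 195 days at 2.75% → £1,297,000 × 2.75% × 195/365 = £19,055.2397
Total = £28,038.2973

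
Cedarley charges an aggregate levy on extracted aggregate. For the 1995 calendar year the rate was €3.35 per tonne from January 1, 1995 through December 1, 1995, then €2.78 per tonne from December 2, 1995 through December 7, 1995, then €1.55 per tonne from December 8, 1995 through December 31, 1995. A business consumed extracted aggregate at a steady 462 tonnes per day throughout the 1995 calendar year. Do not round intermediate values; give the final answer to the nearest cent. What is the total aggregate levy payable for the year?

€543,372.06

January 1 – December 1, 1995: 335 days × 462 tonnes/day = 154,770 tonnes at €3.35/tonne → €518,479.50
December 2 – December 7, 1995: 6 days × 462 tonnes/day = 2,772 tonnes at €2.78/tonne → €7,706.16
December 8 – December 31, 1995: 24 days × 462 tonnes/day = 11,088 tonnes at €1.55/tonne → €17,186.40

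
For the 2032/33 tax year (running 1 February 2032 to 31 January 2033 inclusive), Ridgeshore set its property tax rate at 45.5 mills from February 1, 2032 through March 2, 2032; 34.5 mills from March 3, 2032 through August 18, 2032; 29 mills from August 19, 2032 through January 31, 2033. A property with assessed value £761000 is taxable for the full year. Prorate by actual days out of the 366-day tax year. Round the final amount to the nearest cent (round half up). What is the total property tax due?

February 1 – March 2, 2032: 31 days at 45.5 mills → £761000 × 4.55% × 31/366 = £2932.7609
March 3 – August 18, 2032: 169 days at 34.5 mills → £761000 × 3.45% × 169/366 = £12122.9795
August 19, 2032 – January 31, 2033: 166 days at 29 mills → £761000 × 2.9% × 166/366 = £10009.4372
Total = £25065.1776

£25065.18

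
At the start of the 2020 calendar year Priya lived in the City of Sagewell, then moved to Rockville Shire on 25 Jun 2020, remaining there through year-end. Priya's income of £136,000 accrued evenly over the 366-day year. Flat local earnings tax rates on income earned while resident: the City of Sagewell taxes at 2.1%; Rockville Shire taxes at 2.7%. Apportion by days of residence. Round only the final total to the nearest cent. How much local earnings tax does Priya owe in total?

£3,279.61

The City of Sagewell, 1 Jan – 24 Jun 2020: 176 days → £136,000 × 2.1% × 176/366 = £1,373.3770
Rockville Shire, 25 Jun – 31 Dec 2020: 190 days → £136,000 × 2.7% × 190/366 = £1,906.2295
Total = £3,279.6066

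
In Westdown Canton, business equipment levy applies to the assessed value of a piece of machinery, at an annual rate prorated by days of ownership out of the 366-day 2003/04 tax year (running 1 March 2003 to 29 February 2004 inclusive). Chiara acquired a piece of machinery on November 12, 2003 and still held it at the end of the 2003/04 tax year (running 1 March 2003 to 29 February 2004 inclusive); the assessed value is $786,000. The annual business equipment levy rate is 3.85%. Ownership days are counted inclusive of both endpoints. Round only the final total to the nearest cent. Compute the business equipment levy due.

$9,094.84

Days held (November 12, 2003 – February 29, 2004): 110 out of 366
Tax = $786,000 × 3.85% × 110/366 = $9,094.8361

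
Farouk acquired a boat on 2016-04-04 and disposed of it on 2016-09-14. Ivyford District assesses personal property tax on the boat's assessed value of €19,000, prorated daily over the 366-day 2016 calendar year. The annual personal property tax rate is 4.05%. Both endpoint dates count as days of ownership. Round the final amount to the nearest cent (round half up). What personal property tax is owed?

Days held (2016-04-04 to 2016-09-14): 164 out of 366
Tax = €19,000 × 4.05% × 164/366 = €344.8033

€344.80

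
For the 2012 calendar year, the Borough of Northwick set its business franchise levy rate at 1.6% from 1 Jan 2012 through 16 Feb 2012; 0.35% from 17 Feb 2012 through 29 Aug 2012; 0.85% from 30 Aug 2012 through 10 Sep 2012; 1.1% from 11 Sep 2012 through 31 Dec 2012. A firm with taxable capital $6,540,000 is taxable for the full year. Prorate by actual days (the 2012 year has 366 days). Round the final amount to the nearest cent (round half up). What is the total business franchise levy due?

$49,469.92

1 Jan – 16 Feb 2012: 47 days at 1.6% → $6,540,000 × 1.6% × 47/366 = $13,437.3770
17 Feb – 29 Aug 2012: 195 days at 0.35% → $6,540,000 × 0.35% × 195/366 = $12,195.4918
30 Aug – 10 Sep 2012: 12 days at 0.85% → $6,540,000 × 0.85% × 12/366 = $1,822.6230
11 Sep – 31 Dec 2012: 112 days at 1.1% → $6,540,000 × 1.1% × 112/366 = $22,014.4262
Total = $49,469.9180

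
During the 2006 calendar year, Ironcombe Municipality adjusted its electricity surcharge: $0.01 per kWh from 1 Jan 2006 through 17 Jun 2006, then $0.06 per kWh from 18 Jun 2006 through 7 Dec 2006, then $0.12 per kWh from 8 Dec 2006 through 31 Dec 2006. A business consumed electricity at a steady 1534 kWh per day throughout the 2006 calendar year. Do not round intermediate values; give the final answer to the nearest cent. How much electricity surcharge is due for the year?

1 Jan – 17 Jun 2006: 168 days × 1534 kWh/day = 257,712 kWh at $0.01/kWh → $2577.12
18 Jun – 7 Dec 2006: 173 days × 1534 kWh/day = 265,382 kWh at $0.06/kWh → $15922.92
8 Dec – 31 Dec 2006: 24 days × 1534 kWh/day = 36,816 kWh at $0.12/kWh → $4417.92

$22917.96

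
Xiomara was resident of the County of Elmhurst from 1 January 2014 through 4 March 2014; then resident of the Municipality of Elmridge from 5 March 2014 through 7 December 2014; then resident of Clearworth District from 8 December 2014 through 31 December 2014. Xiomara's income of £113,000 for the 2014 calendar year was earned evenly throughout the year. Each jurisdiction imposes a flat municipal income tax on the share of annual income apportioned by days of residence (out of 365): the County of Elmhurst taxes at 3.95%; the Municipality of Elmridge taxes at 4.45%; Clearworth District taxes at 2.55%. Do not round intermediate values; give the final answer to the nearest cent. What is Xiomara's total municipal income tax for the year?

£4,789.81

The County of Elmhurst, 1 January – 4 March 2014: 63 days → £113,000 × 3.95% × 63/365 = £770.4123
The Municipality of Elmridge, 5 March – 7 December 2014: 278 days → £113,000 × 4.45% × 278/365 = £3,829.9260
Clearworth District, 8 December – 31 December 2014: 24 days → £113,000 × 2.55% × 24/365 = £189.4685
Total = £4,789.8068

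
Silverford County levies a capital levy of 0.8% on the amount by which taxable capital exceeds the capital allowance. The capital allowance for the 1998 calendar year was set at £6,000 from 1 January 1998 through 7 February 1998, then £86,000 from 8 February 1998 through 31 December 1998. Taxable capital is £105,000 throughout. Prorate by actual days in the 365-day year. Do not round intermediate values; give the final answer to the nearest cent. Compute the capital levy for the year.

1 January – 7 February 1998: 38 days, exemption £6,000 → (£105,000 − £6,000) × 0.8% × 38/365 = £82.4548
8 February – 31 December 1998: 327 days, exemption £86,000 → (£105,000 − £86,000) × 0.8% × 327/365 = £136.1753
Total = £218.6301

£218.63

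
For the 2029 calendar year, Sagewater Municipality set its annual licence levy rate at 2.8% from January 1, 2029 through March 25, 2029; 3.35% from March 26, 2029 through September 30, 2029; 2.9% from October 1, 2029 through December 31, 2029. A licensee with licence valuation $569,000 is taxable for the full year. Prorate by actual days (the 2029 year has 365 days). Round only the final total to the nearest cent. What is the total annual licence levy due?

$17,695.90

January 1 – March 25, 2029: 84 days at 2.8% → $569,000 × 2.8% × 84/365 = $3,666.5425
March 26 – September 30, 2029: 189 days at 3.35% → $569,000 × 3.35% × 189/365 = $9,870.2014
October 1 – December 31, 2029: 92 days at 2.9% → $569,000 × 2.9% × 92/365 = $4,159.1562
Total = $17,695.9000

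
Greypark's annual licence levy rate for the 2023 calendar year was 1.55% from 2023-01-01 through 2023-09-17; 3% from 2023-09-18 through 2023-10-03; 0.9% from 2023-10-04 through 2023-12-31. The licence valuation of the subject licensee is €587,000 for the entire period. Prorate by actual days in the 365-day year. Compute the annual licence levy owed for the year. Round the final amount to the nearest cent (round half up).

€8,541.25

2023-01-01 to 2023-09-17: 260 days at 1.55% → €587,000 × 1.55% × 260/365 = €6,481.1233
2023-09-18 to 2023-10-03: 16 days at 3% → €587,000 × 3% × 16/365 = €771.9452
2023-10-04 to 2023-12-31: 89 days at 0.9% → €587,000 × 0.9% × 89/365 = €1,288.1836
Total = €8,541.2521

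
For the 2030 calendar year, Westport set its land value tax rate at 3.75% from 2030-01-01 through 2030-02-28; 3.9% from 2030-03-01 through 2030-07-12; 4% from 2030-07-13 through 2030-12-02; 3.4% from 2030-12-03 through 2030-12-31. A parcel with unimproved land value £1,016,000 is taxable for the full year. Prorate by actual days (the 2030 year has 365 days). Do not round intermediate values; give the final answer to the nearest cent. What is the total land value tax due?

2030-01-01 to 2030-02-28: 59 days at 3.75% → £1,016,000 × 3.75% × 59/365 = £6,158.6301
2030-03-01 to 2030-07-12: 134 days at 3.9% → £1,016,000 × 3.9% × 134/365 = £14,546.8932
2030-07-13 to 2030-12-02: 143 days at 4% → £1,016,000 × 4% × 143/365 = £15,921.9726
2030-12-03 to 2030-12-31: 29 days at 3.4% → £1,016,000 × 3.4% × 29/365 = £2,744.5918
Total = £39,372.0877

£39,372.09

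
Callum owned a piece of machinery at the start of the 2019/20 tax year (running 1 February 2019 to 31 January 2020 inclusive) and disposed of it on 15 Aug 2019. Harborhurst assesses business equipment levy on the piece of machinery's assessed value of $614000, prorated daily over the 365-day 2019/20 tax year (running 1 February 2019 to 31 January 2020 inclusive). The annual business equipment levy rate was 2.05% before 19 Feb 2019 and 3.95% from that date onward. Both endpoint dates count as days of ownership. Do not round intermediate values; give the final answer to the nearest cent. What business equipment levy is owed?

$12448.22

1 Feb – 18 Feb 2019: 18 days at 2.05% → $614000 × 2.05% × 18/365 = $620.7288
19 Feb – 15 Aug 2019: 178 days at 3.95% → $614000 × 3.95% × 178/365 = $11827.4904
Total = $12448.2192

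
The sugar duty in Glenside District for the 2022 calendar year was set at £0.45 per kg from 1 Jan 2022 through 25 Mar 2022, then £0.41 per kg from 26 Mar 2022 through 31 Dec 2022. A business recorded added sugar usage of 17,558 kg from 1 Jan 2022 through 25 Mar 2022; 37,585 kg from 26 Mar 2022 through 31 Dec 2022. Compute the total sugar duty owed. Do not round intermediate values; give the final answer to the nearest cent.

1 Jan – 25 Mar 2022: 17,558 kg at £0.45/kg → £7901.10
26 Mar – 31 Dec 2022: 37,585 kg at £0.41/kg → £15409.85

£23310.95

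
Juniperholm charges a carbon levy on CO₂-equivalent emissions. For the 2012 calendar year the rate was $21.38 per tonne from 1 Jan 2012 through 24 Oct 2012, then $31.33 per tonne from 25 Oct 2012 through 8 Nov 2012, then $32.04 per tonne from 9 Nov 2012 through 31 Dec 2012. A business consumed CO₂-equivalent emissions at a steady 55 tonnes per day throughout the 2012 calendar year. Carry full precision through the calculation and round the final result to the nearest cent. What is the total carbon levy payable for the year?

$469662.05

1 Jan – 24 Oct 2012: 298 days × 55 tonnes/day = 16,390 tonnes at $21.38/tonne → $350418.20
25 Oct – 8 Nov 2012: 15 days × 55 tonnes/day = 825 tonnes at $31.33/tonne → $25847.25
9 Nov – 31 Dec 2012: 53 days × 55 tonnes/day = 2,915 tonnes at $32.04/tonne → $93396.60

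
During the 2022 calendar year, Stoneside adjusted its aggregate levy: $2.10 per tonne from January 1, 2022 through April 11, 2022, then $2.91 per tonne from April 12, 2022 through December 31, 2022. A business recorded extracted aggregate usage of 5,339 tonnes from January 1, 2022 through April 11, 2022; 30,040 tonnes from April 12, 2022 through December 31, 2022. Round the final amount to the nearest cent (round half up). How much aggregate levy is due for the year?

January 1 – April 11, 2022: 5,339 tonnes at $2.10/tonne → $11211.90
April 12 – December 31, 2022: 30,040 tonnes at $2.91/tonne → $87416.40

$98628.30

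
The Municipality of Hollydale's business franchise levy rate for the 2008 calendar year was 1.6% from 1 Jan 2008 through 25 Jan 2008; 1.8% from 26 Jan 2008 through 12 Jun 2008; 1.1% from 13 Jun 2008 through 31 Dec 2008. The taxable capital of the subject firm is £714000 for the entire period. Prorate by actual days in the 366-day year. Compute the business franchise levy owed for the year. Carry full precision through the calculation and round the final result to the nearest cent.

1 Jan – 25 Jan 2008: 25 days at 1.6% → £714000 × 1.6% × 25/366 = £780.3279
26 Jan – 12 Jun 2008: 139 days at 1.8% → £714000 × 1.8% × 139/366 = £4880.9508
13 Jun – 31 Dec 2008: 202 days at 1.1% → £714000 × 1.1% × 202/366 = £4334.7213
Total = £9996.0000

£9996.00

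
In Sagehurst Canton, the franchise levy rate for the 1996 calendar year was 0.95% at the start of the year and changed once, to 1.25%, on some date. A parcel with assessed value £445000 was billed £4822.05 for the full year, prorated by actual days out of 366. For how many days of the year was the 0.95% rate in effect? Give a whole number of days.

Let d = days at the first rate; then 366 − d days at the second rate.
£445000 × [0.95%·d + 1.25%·(366−d)] / 366 = £4822.05
Solving gives d = 203, so the new rate took effect on 22 July 1996.

203 days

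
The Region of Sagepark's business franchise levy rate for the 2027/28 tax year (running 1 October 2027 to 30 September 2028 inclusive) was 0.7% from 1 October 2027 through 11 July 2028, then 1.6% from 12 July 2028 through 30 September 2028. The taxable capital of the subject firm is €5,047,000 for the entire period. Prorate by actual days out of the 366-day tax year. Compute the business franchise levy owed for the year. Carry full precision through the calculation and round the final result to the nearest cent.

€45,381.63

1 October 2027 – 11 July 2028: 285 days at 0.7% → €5,047,000 × 0.7% × 285/366 = €27,510.2869
12 July – 30 September 2028: 81 days at 1.6% → €5,047,000 × 1.6% × 81/366 = €17,871.3443
Total = €45,381.6311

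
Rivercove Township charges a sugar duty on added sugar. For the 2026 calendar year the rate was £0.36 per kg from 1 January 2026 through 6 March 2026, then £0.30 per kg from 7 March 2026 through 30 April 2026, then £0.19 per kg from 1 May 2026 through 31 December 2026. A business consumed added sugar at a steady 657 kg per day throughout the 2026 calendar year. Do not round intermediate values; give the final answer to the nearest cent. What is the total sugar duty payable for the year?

1 January – 6 March 2026: 65 days × 657 kg/day = 42,705 kg at £0.36/kg → £15373.80
7 March – 30 April 2026: 55 days × 657 kg/day = 36,135 kg at £0.30/kg → £10840.50
1 May – 31 December 2026: 245 days × 657 kg/day = 160,965 kg at £0.19/kg → £30583.35

£56797.65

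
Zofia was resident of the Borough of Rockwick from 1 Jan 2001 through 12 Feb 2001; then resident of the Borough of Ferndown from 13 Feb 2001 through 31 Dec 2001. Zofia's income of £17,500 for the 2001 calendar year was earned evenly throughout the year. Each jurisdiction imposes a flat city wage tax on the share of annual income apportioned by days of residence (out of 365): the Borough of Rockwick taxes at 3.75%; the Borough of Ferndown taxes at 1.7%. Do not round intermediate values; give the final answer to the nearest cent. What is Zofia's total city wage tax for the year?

£339.76

The Borough of Rockwick, 1 Jan – 12 Feb 2001: 43 days → £17,500 × 3.75% × 43/365 = £77.3116
The Borough of Ferndown, 13 Feb – 31 Dec 2001: 322 days → £17,500 × 1.7% × 322/365 = £262.4521
Total = £339.7637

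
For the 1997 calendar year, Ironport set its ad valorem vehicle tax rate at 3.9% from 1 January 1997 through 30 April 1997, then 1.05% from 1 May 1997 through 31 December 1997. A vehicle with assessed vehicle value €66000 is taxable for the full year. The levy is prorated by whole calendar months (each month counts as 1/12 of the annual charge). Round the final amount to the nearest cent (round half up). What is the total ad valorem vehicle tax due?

€1320.00

1 January – 30 April 1997: 4 months at 3.9% → €66000 × 3.9% × 4/12 = €858.0000
1 May – 31 December 1997: 8 months at 1.05% → €66000 × 1.05% × 8/12 = €462.0000
Total = €1320.0000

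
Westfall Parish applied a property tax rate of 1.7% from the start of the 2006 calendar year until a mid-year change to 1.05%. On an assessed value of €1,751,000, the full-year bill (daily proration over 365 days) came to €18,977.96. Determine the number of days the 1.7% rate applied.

Let d = days at the first rate; then 365 − d days at the second rate.
€1,751,000 × [1.7%·d + 1.05%·(365−d)] / 365 = €18,977.96
Solving gives d = 19, so the new rate took effect on January 20, 2006.

19 days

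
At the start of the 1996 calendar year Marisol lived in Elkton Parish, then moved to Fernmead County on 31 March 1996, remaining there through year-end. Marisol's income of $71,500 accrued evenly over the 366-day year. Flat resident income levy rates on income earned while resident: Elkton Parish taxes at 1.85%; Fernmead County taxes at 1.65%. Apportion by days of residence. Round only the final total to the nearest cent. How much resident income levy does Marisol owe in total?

$1,214.91

Elkton Parish, 1 January – 30 March 1996: 90 days → $71,500 × 1.85% × 90/366 = $325.2664
Fernmead County, 31 March – 31 December 1996: 276 days → $71,500 × 1.65% × 276/366 = $889.6475
Total = $1,214.9139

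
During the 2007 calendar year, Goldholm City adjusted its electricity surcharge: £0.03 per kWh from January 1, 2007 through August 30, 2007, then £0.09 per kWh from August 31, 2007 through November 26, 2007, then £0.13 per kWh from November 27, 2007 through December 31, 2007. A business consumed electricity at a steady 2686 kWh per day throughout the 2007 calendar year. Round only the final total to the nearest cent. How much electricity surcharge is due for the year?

£52,994.78

January 1 – August 30, 2007: 242 days × 2686 kWh/day = 650,012 kWh at £0.03/kWh → £19,500.36
August 31 – November 26, 2007: 88 days × 2686 kWh/day = 236,368 kWh at £0.09/kWh → £21,273.12
November 27 – December 31, 2007: 35 days × 2686 kWh/day = 94,010 kWh at £0.13/kWh → £12,221.30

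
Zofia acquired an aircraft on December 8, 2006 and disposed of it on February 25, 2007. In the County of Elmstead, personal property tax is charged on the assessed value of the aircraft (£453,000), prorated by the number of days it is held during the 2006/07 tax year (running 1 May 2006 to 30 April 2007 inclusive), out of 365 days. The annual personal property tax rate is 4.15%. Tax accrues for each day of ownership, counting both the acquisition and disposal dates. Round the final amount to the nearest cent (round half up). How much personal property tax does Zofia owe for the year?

Days held (December 8, 2006 – February 25, 2007): 80 out of 365
Tax = £453,000 × 4.15% × 80/365 = £4,120.4384

£4,120.44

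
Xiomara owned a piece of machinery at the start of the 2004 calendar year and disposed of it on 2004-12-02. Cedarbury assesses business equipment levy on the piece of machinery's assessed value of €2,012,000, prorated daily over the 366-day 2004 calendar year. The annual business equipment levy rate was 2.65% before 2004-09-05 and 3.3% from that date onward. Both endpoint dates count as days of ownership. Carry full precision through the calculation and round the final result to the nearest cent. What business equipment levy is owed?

€52,273.52

2004-01-01 to 2004-09-04: 248 days at 2.65% → €2,012,000 × 2.65% × 248/366 = €36,128.0437
2004-09-05 to 2004-12-02: 89 days at 3.3% → €2,012,000 × 3.3% × 89/366 = €16,145.4754
Total = €52,273.5191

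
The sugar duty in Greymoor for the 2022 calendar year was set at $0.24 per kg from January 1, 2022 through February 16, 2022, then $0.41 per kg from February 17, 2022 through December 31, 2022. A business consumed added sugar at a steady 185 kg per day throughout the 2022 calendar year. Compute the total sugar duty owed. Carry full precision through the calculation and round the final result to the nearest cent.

January 1 – February 16, 2022: 47 days × 185 kg/day = 8,695 kg at $0.24/kg → $2,086.80
February 17 – December 31, 2022: 318 days × 185 kg/day = 58,830 kg at $0.41/kg → $24,120.30

$26,207.10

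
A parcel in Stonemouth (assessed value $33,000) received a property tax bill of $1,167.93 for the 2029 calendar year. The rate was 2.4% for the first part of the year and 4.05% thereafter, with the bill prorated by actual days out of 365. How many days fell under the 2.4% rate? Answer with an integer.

Let d = days at the first rate; then 365 − d days at the second rate.
$33,000 × [2.4%·d + 4.05%·(365−d)] / 365 = $1,167.93
Solving gives d = 113, so the new rate took effect on 24 April 2029.

113 days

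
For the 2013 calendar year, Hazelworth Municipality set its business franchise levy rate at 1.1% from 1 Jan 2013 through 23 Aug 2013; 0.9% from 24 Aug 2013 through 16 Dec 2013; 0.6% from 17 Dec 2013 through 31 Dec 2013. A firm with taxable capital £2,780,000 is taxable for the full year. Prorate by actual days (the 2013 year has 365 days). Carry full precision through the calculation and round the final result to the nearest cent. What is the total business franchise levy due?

£28,256.99

1 Jan – 23 Aug 2013: 235 days at 1.1% → £2,780,000 × 1.1% × 235/365 = £19,688.4932
24 Aug – 16 Dec 2013: 115 days at 0.9% → £2,780,000 × 0.9% × 115/365 = £7,883.0137
17 Dec – 31 Dec 2013: 15 days at 0.6% → £2,780,000 × 0.6% × 15/365 = £685.4795
Total = £28,256.9863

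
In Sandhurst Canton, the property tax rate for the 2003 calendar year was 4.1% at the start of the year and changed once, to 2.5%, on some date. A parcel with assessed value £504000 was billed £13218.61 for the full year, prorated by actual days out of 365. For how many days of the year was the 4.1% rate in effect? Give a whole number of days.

Let d = days at the first rate; then 365 − d days at the second rate.
£504000 × [4.1%·d + 2.5%·(365−d)] / 365 = £13218.61
Solving gives d = 28, so the new rate took effect on January 29, 2003.

28 days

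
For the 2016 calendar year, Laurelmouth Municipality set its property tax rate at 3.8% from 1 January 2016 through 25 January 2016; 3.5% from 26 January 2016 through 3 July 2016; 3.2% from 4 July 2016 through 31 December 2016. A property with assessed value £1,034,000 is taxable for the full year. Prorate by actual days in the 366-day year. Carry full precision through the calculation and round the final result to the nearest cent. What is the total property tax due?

£34,867.84

1 January – 25 January 2016: 25 days at 3.8% → £1,034,000 × 3.8% × 25/366 = £2,683.8798
26 January – 3 July 2016: 160 days at 3.5% → £1,034,000 × 3.5% × 160/366 = £15,820.7650
4 July – 31 December 2016: 181 days at 3.2% → £1,034,000 × 3.2% × 181/366 = £16,363.1913
Total = £34,867.8361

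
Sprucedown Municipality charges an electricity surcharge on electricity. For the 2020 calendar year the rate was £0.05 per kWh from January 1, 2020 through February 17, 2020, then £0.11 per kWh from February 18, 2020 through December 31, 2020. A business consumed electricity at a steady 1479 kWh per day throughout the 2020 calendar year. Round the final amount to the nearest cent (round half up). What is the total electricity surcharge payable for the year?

£55285.02

January 1 – February 17, 2020: 48 days × 1479 kWh/day = 70,992 kWh at £0.05/kWh → £3549.60
February 18 – December 31, 2020: 318 days × 1479 kWh/day = 470,322 kWh at £0.11/kWh → £51735.42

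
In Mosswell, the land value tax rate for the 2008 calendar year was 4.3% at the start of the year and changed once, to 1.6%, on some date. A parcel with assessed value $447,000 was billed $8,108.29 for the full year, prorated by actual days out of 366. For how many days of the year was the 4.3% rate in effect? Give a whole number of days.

29 days

Let d = days at the first rate; then 366 − d days at the second rate.
$447,000 × [4.3%·d + 1.6%·(366−d)] / 366 = $8,108.29
Solving gives d = 29, so the new rate took effect on January 30, 2008.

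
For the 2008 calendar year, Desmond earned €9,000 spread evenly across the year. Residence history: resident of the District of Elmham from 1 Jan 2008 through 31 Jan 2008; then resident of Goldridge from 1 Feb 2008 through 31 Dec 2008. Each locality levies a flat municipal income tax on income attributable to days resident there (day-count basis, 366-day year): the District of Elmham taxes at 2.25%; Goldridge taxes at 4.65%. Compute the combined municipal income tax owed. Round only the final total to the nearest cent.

€400.20

The District of Elmham, 1 Jan – 31 Jan 2008: 31 days → €9,000 × 2.25% × 31/366 = €17.1516
Goldridge, 1 Feb – 31 Dec 2008: 335 days → €9,000 × 4.65% × 335/366 = €383.0533
Total = €400.2049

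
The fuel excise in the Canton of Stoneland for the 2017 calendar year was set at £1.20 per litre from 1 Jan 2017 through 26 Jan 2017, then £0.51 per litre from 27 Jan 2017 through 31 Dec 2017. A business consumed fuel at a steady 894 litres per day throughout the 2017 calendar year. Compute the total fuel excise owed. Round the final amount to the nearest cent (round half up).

1 Jan – 26 Jan 2017: 26 days × 894 litres/day = 23,244 litres at £1.20/litre → £27,892.80
27 Jan – 31 Dec 2017: 339 days × 894 litres/day = 303,066 litres at £0.51/litre → £154,563.66

£182,456.46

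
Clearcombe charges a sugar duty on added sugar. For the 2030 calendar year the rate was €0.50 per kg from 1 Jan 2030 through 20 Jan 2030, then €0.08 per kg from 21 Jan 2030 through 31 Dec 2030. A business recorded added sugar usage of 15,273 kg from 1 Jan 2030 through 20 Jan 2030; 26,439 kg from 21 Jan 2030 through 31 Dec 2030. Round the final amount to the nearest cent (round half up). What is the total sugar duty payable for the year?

€9,751.62

1 Jan – 20 Jan 2030: 15,273 kg at €0.50/kg → €7,636.50
21 Jan – 31 Dec 2030: 26,439 kg at €0.08/kg → €2,115.12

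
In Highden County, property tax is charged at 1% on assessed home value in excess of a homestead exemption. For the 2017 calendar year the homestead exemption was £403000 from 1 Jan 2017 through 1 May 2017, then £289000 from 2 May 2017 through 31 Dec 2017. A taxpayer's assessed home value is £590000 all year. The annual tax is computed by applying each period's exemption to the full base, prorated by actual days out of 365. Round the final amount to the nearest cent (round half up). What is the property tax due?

£2632.08

1 Jan – 1 May 2017: 121 days, exemption £403000 → (£590000 − £403000) × 1% × 121/365 = £619.9178
2 May – 31 Dec 2017: 244 days, exemption £289000 → (£590000 − £289000) × 1% × 244/365 = £2012.1644
Total = £2632.0822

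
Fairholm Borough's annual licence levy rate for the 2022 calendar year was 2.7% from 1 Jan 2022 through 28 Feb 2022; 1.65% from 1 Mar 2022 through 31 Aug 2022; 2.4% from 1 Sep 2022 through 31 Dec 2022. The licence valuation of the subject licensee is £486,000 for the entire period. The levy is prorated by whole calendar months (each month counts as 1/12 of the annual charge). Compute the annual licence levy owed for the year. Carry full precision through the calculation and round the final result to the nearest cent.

£10,084.50

1 Jan – 28 Feb 2022: 2 months at 2.7% → £486,000 × 2.7% × 2/12 = £2,187.0000
1 Mar – 31 Aug 2022: 6 months at 1.65% → £486,000 × 1.65% × 6/12 = £4,009.5000
1 Sep – 31 Dec 2022: 4 months at 2.4% → £486,000 × 2.4% × 4/12 = £3,888.0000
Total = £10,084.5000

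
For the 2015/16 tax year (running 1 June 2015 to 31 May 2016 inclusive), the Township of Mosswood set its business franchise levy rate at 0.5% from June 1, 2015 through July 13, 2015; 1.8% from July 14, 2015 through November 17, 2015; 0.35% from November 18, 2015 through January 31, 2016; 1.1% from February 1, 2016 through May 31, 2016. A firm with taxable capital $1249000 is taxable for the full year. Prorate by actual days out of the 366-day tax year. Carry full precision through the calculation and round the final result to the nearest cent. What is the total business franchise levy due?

$13972.76

June 1 – July 13, 2015: 43 days at 0.5% → $1249000 × 0.5% × 43/366 = $733.7022
July 14 – November 17, 2015: 127 days at 1.8% → $1249000 × 1.8% × 127/366 = $7801.1311
November 18, 2015 – January 31, 2016: 75 days at 0.35% → $1249000 × 0.35% × 75/366 = $895.7992
February 1 – May 31, 2016: 121 days at 1.1% → $1249000 × 1.1% × 121/366 = $4542.1284
Total = $13972.7609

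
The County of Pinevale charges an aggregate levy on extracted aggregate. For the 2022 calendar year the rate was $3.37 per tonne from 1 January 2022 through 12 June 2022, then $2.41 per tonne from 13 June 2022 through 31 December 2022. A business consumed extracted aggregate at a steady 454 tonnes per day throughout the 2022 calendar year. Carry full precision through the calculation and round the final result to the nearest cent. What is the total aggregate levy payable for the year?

1 January – 12 June 2022: 163 days × 454 tonnes/day = 74,002 tonnes at $3.37/tonne → $249,386.74
13 June – 31 December 2022: 202 days × 454 tonnes/day = 91,708 tonnes at $2.41/tonne → $221,016.28

$470,403.02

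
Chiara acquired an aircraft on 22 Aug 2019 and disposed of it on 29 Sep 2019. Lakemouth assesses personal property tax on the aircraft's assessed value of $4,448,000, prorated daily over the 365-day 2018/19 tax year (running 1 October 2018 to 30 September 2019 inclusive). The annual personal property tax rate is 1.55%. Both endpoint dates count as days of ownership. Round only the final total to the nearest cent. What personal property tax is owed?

$7,366.62

Days held (22 Aug – 29 Sep 2019): 39 out of 365
Tax = $4,448,000 × 1.55% × 39/365 = $7,366.6192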